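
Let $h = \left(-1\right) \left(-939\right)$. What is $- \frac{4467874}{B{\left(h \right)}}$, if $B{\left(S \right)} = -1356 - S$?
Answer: $\frac{4467874}{2295} \approx 1946.8$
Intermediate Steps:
$h = 939$
$- \frac{4467874}{B{\left(h \right)}} = - \frac{4467874}{-1356 - 939} = - \frac{4467874}{-2295} = \left(-4467874\right) \left(- \frac{1}{2295}\right) = \frac{4467874}{2295}$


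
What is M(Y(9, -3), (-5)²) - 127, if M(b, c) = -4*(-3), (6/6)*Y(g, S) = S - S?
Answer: -115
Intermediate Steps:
Y(g, S) = 0 (Y(g, S) = S - S = 0)
M(b, c) = 12
M(Y(9, -3), (-5)²) - 127 = 12 - 127 = -115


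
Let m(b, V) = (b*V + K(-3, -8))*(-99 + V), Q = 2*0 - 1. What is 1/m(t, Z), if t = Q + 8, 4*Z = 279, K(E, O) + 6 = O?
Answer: -16/221949 ≈ -7.2089e-5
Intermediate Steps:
K(E, O) = -6 + O
Q = -1 (Q = 0 - 1 = -1)
Z = 279/4 (Z = (1/4)*279 = 279/4 ≈ 69.750)
t = 7 (t = -1 + 8 = 7)
m(b, V) = (-99 + V)*(-14 + V*b) (m(b, V) = (b*V + (-6 - 8))*(-99 + V) = (V*b - 14)*(-99 + V) = (-14 + V*b)*(-99 + V) = (-99 + V)*(-14 + V*b))
1/m(t, Z) = 1/(1386 - 14*279/4 + 7*(279/4)**2 - 99*279/4*7) = 1/(1386 - 1953/2 + 7*(77841/16) - 193347/4) = 1/(1386 - 1953/2 + 544887/16 - 193347/4) = 1/(-221949/16) = -16/221949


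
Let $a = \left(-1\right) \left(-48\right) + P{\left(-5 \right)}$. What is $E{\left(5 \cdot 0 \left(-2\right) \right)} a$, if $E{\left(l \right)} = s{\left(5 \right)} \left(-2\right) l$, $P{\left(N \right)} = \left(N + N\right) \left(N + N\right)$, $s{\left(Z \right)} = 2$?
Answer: $0$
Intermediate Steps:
$P{\left(N \right)} = 4 N^{2}$ ($P{\left(N \right)} = 2 N 2 N = 4 N^{2}$)
$a = 148$ ($a = \left(-1\right) \left(-48\right) + 4 \left(-5\right)^{2} = 48 + 4 \cdot 25 = 48 + 100 = 148$)
$E{\left(l \right)} = - 4 l$ ($E{\left(l \right)} = 2 \left(-2\right) l = - 4 l$)
$E{\left(5 \cdot 0 \left(-2\right) \right)} a = - 4 \cdot 5 \cdot 0 \left(-2\right) 148 = - 4 \cdot 0 \left(-2\right) 148 = \left(-4\right) 0 \cdot 148 = 0 \cdot 148 = 0$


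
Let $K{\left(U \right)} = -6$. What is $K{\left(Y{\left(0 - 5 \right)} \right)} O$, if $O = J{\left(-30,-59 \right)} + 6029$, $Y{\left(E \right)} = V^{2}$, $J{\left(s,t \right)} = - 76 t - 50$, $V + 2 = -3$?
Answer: $-62778$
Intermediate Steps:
$V = -5$ ($V = -2 - 3 = -5$)
$J{\left(s,t \right)} = -50 - 76 t$
$Y{\left(E \right)} = 25$ ($Y{\left(E \right)} = \left(-5\right)^{2} = 25$)
$O = 10463$ ($O = \left(-50 - -4484\right) + 6029 = \left(-50 + 4484\right) + 6029 = 4434 + 6029 = 10463$)
$K{\left(Y{\left(0 - 5 \right)} \right)} O = \left(-6\right) 10463 = -62778$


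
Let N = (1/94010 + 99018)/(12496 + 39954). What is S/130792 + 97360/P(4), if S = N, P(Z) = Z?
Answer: 15697167776726042181/644912398004000 ≈ 24340.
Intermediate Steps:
N = 9308682181/4930824500 (N = (1/94010 + 99018)/52450 = (9308682181/94010)*(1/52450) = 9308682181/4930824500 ≈ 1.8879)
S = 9308682181/4930824500 ≈ 1.8879
S/130792 + 97360/P(4) = (9308682181/4930824500)/130792 + 97360/4 = (9308682181/4930824500)*(1/130792) + 97360*(¼) = 9308682181/644912398004000 + 24340 = 15697167776726042181/644912398004000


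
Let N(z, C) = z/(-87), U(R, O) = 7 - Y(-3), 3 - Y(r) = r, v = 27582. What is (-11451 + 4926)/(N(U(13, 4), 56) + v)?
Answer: -567675/2399633 ≈ -0.23657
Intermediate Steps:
Y(r) = 3 - r
U(R, O) = 1 (U(R, O) = 7 - (3 - 1*(-3)) = 7 - (3 + 3) = 7 - 1*6 = 7 - 6 = 1)
N(z, C) = -z/87 (N(z, C) = z*(-1/87) = -z/87)
(-11451 + 4926)/(N(U(13, 4), 56) + v) = (-11451 + 4926)/(-1/87*1 + 27582) = -6525/(-1/87 + 27582) = -6525/2399633/87 = -6525*87/2399633 = -567675/2399633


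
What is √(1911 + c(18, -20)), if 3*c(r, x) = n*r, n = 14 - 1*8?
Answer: √1947 ≈ 44.125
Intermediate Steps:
n = 6 (n = 14 - 8 = 6)
c(r, x) = 2*r (c(r, x) = (6*r)/3 = 2*r)
√(1911 + c(18, -20)) = √(1911 + 2*18) = √(1911 + 36) = √1947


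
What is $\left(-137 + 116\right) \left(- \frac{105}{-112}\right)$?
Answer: $- \frac{315}{16} \approx -19.688$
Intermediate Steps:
$\left(-137 + 116\right) \left(- \frac{105}{-112}\right) = - 21 \left(\left(-105\right) \left(- \frac{1}{112}\right)\right) = \left(-21\right) \frac{15}{16} = - \frac{315}{16}$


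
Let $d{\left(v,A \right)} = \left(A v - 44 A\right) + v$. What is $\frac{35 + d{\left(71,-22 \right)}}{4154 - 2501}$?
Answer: $- \frac{488}{1653} \approx -0.29522$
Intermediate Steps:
$d{\left(v,A \right)} = v - 44 A + A v$ ($d{\left(v,A \right)} = \left(- 44 A + A v\right) + v = v - 44 A + A v$)
$\frac{35 + d{\left(71,-22 \right)}}{4154 - 2501} = \frac{35 - 523}{4154 - 2501} = \frac{35 + \left(71 + 968 - 1562\right)}{1653} = \left(35 - 523\right) \frac{1}{1653} = \left(-488\right) \frac{1}{1653} = - \frac{488}{1653}$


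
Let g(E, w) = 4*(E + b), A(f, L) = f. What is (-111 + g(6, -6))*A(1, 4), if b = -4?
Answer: -103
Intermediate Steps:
g(E, w) = -16 + 4*E (g(E, w) = 4*(E - 4) = 4*(-4 + E) = -16 + 4*E)
(-111 + g(6, -6))*A(1, 4) = (-111 + (-16 + 4*6))*1 = (-111 + (-16 + 24))*1 = (-111 + 8)*1 = -103*1 = -103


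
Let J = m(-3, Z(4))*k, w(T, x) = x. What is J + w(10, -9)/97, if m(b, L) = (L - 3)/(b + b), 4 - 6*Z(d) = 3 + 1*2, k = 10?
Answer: 9053/1746 ≈ 5.1850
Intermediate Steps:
Z(d) = -⅙ (Z(d) = ⅔ - (3 + 1*2)/6 = ⅔ - (3 + 2)/6 = ⅔ - ⅙*5 = ⅔ - ⅚ = -⅙)
m(b, L) = (-3 + L)/(2*b) (m(b, L) = (-3 + L)/((2*b)) = (-3 + L)*(1/(2*b)) = (-3 + L)/(2*b))
J = 95/18 (J = ((½)*(-3 - ⅙)/(-3))*10 = ((½)*(-⅓)*(-19/6))*10 = (19/36)*10 = 95/18 ≈ 5.2778)
J + w(10, -9)/97 = 95/18 - 9/97 = 9053/1746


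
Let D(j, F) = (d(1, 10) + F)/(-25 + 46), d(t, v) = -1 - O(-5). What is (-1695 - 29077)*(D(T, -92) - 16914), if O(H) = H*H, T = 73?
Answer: 1561951552/3 ≈ 5.2065e+8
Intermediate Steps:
O(H) = H²
d(t, v) = -26 (d(t, v) = -1 - 1*(-5)² = -1 - 1*25 = -1 - 25 = -26)
D(j, F) = -26/21 + F/21 (D(j, F) = (-26 + F)/(-25 + 46) = (-26 + F)/21 = (-26 + F)*(1/21) = -26/21 + F/21)
(-1695 - 29077)*(D(T, -92) - 16914) = (-1695 - 29077)*((-26/21 + (1/21)*(-92)) - 16914) = -30772*((-26/21 - 92/21) - 16914) = -30772*(-118/21 - 16914) = -30772*(-355312/21) = 1561951552/3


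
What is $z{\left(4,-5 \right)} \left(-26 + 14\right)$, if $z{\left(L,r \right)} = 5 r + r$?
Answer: $360$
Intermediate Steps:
$z{\left(L,r \right)} = 6 r$
$z{\left(4,-5 \right)} \left(-26 + 14\right) = 6 \left(-5\right) \left(-26 + 14\right) = \left(-30\right) \left(-12\right) = 360$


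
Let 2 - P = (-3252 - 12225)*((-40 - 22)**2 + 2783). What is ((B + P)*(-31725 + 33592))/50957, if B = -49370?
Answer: 191398699437/50957 ≈ 3.7561e+6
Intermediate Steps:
P = 102566081 (P = 2 - (-3252 - 12225)*((-40 - 22)**2 + 2783) = 2 - (-15477)*((-62)**2 + 2783) = 2 - (-15477)*(3844 + 2783) = 2 - (-15477)*6627 = 2 - 1*(-102566079) = 2 + 102566079 = 102566081)
((B + P)*(-31725 + 33592))/50957 = ((-49370 + 102566081)*(-31725 + 33592))/50957 = (102516711*1867)*(1/50957) = 191398699437*(1/50957) = 191398699437/50957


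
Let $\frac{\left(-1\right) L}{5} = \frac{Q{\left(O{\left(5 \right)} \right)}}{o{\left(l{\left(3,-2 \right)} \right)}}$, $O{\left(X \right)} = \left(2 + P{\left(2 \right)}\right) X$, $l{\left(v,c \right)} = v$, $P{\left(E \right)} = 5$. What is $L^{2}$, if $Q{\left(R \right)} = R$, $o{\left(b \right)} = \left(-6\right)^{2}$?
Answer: $\frac{30625}{1296} \approx 23.63$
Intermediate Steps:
$O{\left(X \right)} = 7 X$ ($O{\left(X \right)} = \left(2 + 5\right) X = 7 X$)
$o{\left(b \right)} = 36$
$L = - \frac{175}{36}$ ($L = - 5 \frac{7 \cdot 5}{36} = - 5 \cdot 35 \cdot \frac{1}{36} = \left(-5\right) \frac{35}{36} = - \frac{175}{36} \approx -4.8611$)
$L^{2} = \left(- \frac{175}{36}\right)^{2} = \frac{30625}{1296}$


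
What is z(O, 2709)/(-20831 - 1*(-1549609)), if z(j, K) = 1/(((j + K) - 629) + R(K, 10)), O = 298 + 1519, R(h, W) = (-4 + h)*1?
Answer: 1/10092992356 ≈ 9.9079e-11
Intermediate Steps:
R(h, W) = -4 + h
O = 1817
z(j, K) = 1/(-633 + j + 2*K) (z(j, K) = 1/(((j + K) - 629) + (-4 + K)) = 1/(((K + j) - 629) + (-4 + K)) = 1/((-629 + K + j) + (-4 + K)) = 1/(-633 + j + 2*K))
z(O, 2709)/(-20831 - 1*(-1549609)) = 1/((-633 + 1817 + 2*2709)*(-20831 - 1*(-1549609))) = 1/((-633 + 1817 + 5418)*(-20831 + 1549609)) = 1/(6602*1528778) = (1/6602)*(1/1528778) = 1/10092992356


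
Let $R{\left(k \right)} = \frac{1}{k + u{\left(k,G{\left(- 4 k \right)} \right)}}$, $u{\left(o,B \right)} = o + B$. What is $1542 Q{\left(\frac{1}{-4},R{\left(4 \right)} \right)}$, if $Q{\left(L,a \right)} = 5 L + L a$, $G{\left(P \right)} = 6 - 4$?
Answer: $- \frac{39321}{20} \approx -1966.1$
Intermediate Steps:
$G{\left(P \right)} = 2$ ($G{\left(P \right)} = 6 - 4 = 2$)
$u{\left(o,B \right)} = B + o$
$R{\left(k \right)} = \frac{1}{2 + 2 k}$ ($R{\left(k \right)} = \frac{1}{k + \left(2 + k\right)} = \frac{1}{2 + 2 k}$)
$1542 Q{\left(\frac{1}{-4},R{\left(4 \right)} \right)} = 1542 \frac{5 + \frac{1}{2 \left(1 + 4\right)}}{-4} = 1542 \left(- \frac{5 + \frac{1}{2 \cdot 5}}{4}\right) = 1542 \left(- \frac{5 + \frac{1}{2} \cdot \frac{1}{5}}{4}\right) = 1542 \left(- \frac{5 + \frac{1}{10}}{4}\right) = 1542 \left(\left(- \frac{1}{4}\right) \frac{51}{10}\right) = 1542 \left(- \frac{51}{40}\right) = - \frac{39321}{20}$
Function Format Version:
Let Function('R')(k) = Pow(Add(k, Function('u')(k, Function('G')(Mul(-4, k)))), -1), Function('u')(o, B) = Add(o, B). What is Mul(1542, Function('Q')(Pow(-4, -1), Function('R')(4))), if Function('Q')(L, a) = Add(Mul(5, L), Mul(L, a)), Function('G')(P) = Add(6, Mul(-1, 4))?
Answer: Rational(-39321, 20) ≈ -1966.1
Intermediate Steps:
Function('G')(P) = 2 (Function('G')(P) = Add(6, -4) = 2)
Function('u')(o, B) = Add(B, o)
Function('R')(k) = Pow(Add(2, Mul(2, k)), -1) (Function('R')(k) = Pow(Add(k, Add(2, k)), -1) = Pow(Add(2, Mul(2, k)), -1))
Mul(1542, Function('Q')(Pow(-4, -1), Function('R')(4))) = Mul(1542, Mul(Pow(-4, -1), Add(5, Mul(Rational(1, 2), Pow(Add(1, 4), -1))))) = Mul(1542, Mul(Rational(-1, 4), Add(5, Mul(Rational(1, 2), Pow(5, -1))))) = Mul(1542, Mul(Rational(-1, 4), Add(5, Mul(Rational(1, 2), Rational(1, 5))))) = Mul(1542, Mul(Rational(-1, 4), Add(5, Rational(1, 10)))) = Mul(1542, Mul(Rational(-1, 4), Rational(51, 10))) = Mul(1542, Rational(-51, 40)) = Rational(-39321, 20)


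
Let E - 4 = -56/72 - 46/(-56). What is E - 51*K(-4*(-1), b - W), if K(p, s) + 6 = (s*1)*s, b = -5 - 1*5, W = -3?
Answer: -551617/252 ≈ -2189.0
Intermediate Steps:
b = -10 (b = -5 - 5 = -10)
K(p, s) = -6 + s² (K(p, s) = -6 + (s*1)*s = -6 + s*s = -6 + s²)
E = 1019/252 (E = 4 + (-56/72 - 46/(-56)) = 4 + (-56*1/72 - 46*(-1/56)) = 4 + (-7/9 + 23/28) = 4 + 11/252 = 1019/252 ≈ 4.0436)
E - 51*K(-4*(-1), b - W) = 1019/252 - 51*(-6 + (-10 - 1*(-3))²) = 1019/252 - 51*(-6 + (-10 + 3)²) = 1019/252 - 51*(-6 + (-7)²) = 1019/252 - 51*(-6 + 49) = 1019/252 - 51*43 = 1019/252 - 2193 = -551617/252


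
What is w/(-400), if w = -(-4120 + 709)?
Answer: -3411/400 ≈ -8.5275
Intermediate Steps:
w = 3411 (w = -1*(-3411) = 3411)
w/(-400) = 3411/(-400) = 3411*(-1/400) = -3411/400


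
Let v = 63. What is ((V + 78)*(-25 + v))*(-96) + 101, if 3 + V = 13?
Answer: -320923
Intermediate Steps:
V = 10 (V = -3 + 13 = 10)
((V + 78)*(-25 + v))*(-96) + 101 = ((10 + 78)*(-25 + 63))*(-96) + 101 = (88*38)*(-96) + 101 = 3344*(-96) + 101 = -321024 + 101 = -320923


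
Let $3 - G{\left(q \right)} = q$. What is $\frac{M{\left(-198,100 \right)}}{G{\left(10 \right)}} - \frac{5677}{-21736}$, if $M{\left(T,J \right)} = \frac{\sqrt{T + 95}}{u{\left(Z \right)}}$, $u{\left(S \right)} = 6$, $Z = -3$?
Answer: $\frac{5677}{21736} - \frac{i \sqrt{103}}{42} \approx 0.26118 - 0.24164 i$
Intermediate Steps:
$G{\left(q \right)} = 3 - q$
$M{\left(T,J \right)} = \frac{\sqrt{95 + T}}{6}$ ($M{\left(T,J \right)} = \frac{\sqrt{T + 95}}{6} = \sqrt{95 + T} \frac{1}{6} = \frac{\sqrt{95 + T}}{6}$)
$\frac{M{\left(-198,100 \right)}}{G{\left(10 \right)}} - \frac{5677}{-21736} = \frac{\frac{1}{6} \sqrt{95 - 198}}{3 - 10} - \frac{5677}{-21736} = \frac{\frac{1}{6} \sqrt{-103}}{3 - 10} - - \frac{5677}{21736} = \frac{\frac{1}{6} i \sqrt{103}}{-7} + \frac{5677}{21736} = \frac{i \sqrt{103}}{6} \left(- \frac{1}{7}\right) + \frac{5677}{21736} = - \frac{i \sqrt{103}}{42} + \frac{5677}{21736} = \frac{5677}{21736} - \frac{i \sqrt{103}}{42}$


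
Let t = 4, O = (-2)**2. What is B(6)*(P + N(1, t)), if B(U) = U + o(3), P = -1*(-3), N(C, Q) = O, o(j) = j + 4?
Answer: 91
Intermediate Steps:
O = 4
o(j) = 4 + j
N(C, Q) = 4
P = 3
B(U) = 7 + U (B(U) = U + (4 + 3) = U + 7 = 7 + U)
B(6)*(P + N(1, t)) = (7 + 6)*(3 + 4) = 13*7 = 91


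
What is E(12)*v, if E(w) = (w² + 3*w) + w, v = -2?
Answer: -384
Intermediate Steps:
E(w) = w² + 4*w
E(12)*v = (12*(4 + 12))*(-2) = (12*16)*(-2) = 192*(-2) = -384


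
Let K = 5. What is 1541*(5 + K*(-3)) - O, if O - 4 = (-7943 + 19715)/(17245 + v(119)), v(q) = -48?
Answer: -265086330/17197 ≈ -15415.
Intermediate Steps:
O = 80560/17197 (O = 4 + (-7943 + 19715)/(17245 - 48) = 4 + 11772/17197 = 80560/17197 ≈ 4.6845)
1541*(5 + K*(-3)) - O = 1541*(5 + 5*(-3)) - 1*80560/17197 = 1541*(5 - 15) - 80560/17197 = 1541*(-10) - 80560/17197 = -15410 - 80560/17197 = -265086330/17197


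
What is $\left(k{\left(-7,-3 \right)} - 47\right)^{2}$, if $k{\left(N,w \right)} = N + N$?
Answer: $3721$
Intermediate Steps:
$k{\left(N,w \right)} = 2 N$
$\left(k{\left(-7,-3 \right)} - 47\right)^{2} = \left(2 \left(-7\right) - 47\right)^{2} = \left(-14 - 47\right)^{2} = \left(-61\right)^{2} = 3721$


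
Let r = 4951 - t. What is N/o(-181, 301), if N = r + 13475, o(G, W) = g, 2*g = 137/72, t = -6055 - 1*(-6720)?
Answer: 2557584/137 ≈ 18669.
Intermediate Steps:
t = 665 (t = -6055 + 6720 = 665)
g = 137/144 (g = (137/72)/2 = (137*(1/72))/2 = (1/2)*(137/72) = 137/144 ≈ 0.95139)
o(G, W) = 137/144
r = 4286 (r = 4951 - 1*665 = 4951 - 665 = 4286)
N = 17761 (N = 4286 + 13475 = 17761)
N/o(-181, 301) = 17761/(137/144) = 17761*(144/137) = 2557584/137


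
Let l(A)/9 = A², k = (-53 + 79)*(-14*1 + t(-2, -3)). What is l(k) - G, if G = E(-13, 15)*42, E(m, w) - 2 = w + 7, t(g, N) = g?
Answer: 1556496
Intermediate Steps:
E(m, w) = 9 + w (E(m, w) = 2 + (w + 7) = 2 + (7 + w) = 9 + w)
k = -416 (k = (-53 + 79)*(-14*1 - 2) = 26*(-14 - 2) = 26*(-16) = -416)
l(A) = 9*A²
G = 1008 (G = (9 + 15)*42 = 24*42 = 1008)
l(k) - G = 9*(-416)² - 1*1008 = 9*173056 - 1008 = 1557504 - 1008 = 1556496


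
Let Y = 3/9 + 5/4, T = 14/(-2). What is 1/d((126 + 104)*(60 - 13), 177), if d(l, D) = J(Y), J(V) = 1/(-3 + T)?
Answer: -10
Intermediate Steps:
T = -7 (T = 14*(-½) = -7)
Y = 19/12 (Y = 3*(⅑) + 5*(¼) = ⅓ + 5/4 = 19/12 ≈ 1.5833)
J(V) = -⅒ (J(V) = 1/(-3 - 7) = 1/(-10) = -⅒)
d(l, D) = -⅒
1/d((126 + 104)*(60 - 13), 177) = 1/(-⅒) = -10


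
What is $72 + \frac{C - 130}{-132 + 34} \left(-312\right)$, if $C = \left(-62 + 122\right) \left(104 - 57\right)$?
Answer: $\frac{423168}{49} \approx 8636.1$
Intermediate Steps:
$C = 2820$ ($C = 60 \cdot 47 = 2820$)
$72 + \frac{C - 130}{-132 + 34} \left(-312\right) = 72 + \frac{2820 - 130}{-132 + 34} \left(-312\right) = 72 + \frac{2690}{-98} \left(-312\right) = 72 + 2690 \left(- \frac{1}{98}\right) \left(-312\right) = 72 - - \frac{419640}{49} = 72 + \frac{419640}{49} = \frac{423168}{49}$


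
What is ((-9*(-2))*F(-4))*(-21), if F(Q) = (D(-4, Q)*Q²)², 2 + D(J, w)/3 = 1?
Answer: -870912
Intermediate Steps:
D(J, w) = -3 (D(J, w) = -6 + 3*1 = -6 + 3 = -3)
F(Q) = 9*Q⁴ (F(Q) = (-3*Q²)² = 9*Q⁴)
((-9*(-2))*F(-4))*(-21) = ((-9*(-2))*(9*(-4)⁴))*(-21) = (18*(9*256))*(-21) = (18*2304)*(-21) = 41472*(-21) = -870912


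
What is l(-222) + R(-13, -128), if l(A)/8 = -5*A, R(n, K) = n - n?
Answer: 8880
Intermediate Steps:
R(n, K) = 0
l(A) = -40*A (l(A) = 8*(-5*A) = -40*A)
l(-222) + R(-13, -128) = -40*(-222) + 0 = 8880 + 0 = 8880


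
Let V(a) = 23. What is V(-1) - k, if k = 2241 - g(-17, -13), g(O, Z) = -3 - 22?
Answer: -2243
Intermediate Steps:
g(O, Z) = -25
k = 2266 (k = 2241 - 1*(-25) = 2241 + 25 = 2266)
V(-1) - k = 23 - 1*2266 = 23 - 2266 = -2243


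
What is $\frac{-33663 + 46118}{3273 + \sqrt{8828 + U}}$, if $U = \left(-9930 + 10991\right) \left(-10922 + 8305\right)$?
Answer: $\frac{256385}{84782} - \frac{235 i \sqrt{2767809}}{254346} \approx 3.0241 - 1.5371 i$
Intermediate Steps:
$U = -2776637$ ($U = 1061 \left(-2617\right) = -2776637$)
$\frac{-33663 + 46118}{3273 + \sqrt{8828 + U}} = \frac{-33663 + 46118}{3273 + \sqrt{8828 - 2776637}} = \frac{12455}{3273 + \sqrt{-2767809}} = \frac{12455}{3273 + i \sqrt{2767809}}$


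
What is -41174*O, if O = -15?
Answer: 617610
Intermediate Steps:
-41174*O = -41174*(-15) = -1*(-617610) = 617610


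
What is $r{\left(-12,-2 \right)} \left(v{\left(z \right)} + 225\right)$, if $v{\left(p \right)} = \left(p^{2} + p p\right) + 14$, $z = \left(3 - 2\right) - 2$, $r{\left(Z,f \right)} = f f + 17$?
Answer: $5061$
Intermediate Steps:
$r{\left(Z,f \right)} = 17 + f^{2}$ ($r{\left(Z,f \right)} = f^{2} + 17 = 17 + f^{2}$)
$z = -1$ ($z = 1 - 2 = -1$)
$v{\left(p \right)} = 14 + 2 p^{2}$ ($v{\left(p \right)} = \left(p^{2} + p^{2}\right) + 14 = 2 p^{2} + 14 = 14 + 2 p^{2}$)
$r{\left(-12,-2 \right)} \left(v{\left(z \right)} + 225\right) = \left(17 + \left(-2\right)^{2}\right) \left(\left(14 + 2 \left(-1\right)^{2}\right) + 225\right) = \left(17 + 4\right) \left(\left(14 + 2 \cdot 1\right) + 225\right) = 21 \left(\left(14 + 2\right) + 225\right) = 21 \left(16 + 225\right) = 21 \cdot 241 = 5061$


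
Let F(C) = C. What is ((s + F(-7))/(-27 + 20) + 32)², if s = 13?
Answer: 47524/49 ≈ 969.88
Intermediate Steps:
((s + F(-7))/(-27 + 20) + 32)² = ((13 - 7)/(-27 + 20) + 32)² = (6/(-7) + 32)² = (6*(-⅐) + 32)² = (-6/7 + 32)² = (218/7)² = 47524/49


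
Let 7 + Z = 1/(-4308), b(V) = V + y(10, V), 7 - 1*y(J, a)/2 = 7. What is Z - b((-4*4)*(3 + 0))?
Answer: 176627/4308 ≈ 41.000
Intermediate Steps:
y(J, a) = 0 (y(J, a) = 14 - 2*7 = 14 - 14 = 0)
b(V) = V (b(V) = V + 0 = V)
Z = -30157/4308 (Z = -7 + 1/(-4308) = -7 - 1/4308 = -30157/4308 ≈ -7.0002)
Z - b((-4*4)*(3 + 0)) = -30157/4308 - (-4*4)*(3 + 0) = -30157/4308 - (-16)*3 = -30157/4308 - 1*(-48) = -30157/4308 + 48 = 176627/4308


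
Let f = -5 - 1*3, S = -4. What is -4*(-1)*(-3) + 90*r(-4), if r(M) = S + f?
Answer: -1092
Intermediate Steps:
f = -8 (f = -5 - 3 = -8)
r(M) = -12 (r(M) = -4 - 8 = -12)
-4*(-1)*(-3) + 90*r(-4) = -4*(-1)*(-3) + 90*(-12) = 4*(-3) - 1080 = -12 - 1080 = -1092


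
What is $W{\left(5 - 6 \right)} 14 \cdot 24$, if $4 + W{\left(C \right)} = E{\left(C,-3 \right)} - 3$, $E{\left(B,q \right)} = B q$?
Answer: $-1344$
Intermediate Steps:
$W{\left(C \right)} = -7 - 3 C$ ($W{\left(C \right)} = -4 + \left(C \left(-3\right) - 3\right) = -4 - \left(3 + 3 C\right) = -7 - 3 C$)
$W{\left(5 - 6 \right)} 14 \cdot 24 = \left(-7 - 3 \left(5 - 6\right)\right) 14 \cdot 24 = \left(-7 - -3\right) 14 \cdot 24 = \left(-7 + 3\right) 14 \cdot 24 = \left(-4\right) 14 \cdot 24 = \left(-56\right) 24 = -1344$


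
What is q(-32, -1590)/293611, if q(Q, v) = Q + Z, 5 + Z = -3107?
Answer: -3144/293611 ≈ -0.010708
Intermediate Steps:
Z = -3112 (Z = -5 - 3107 = -3112)
q(Q, v) = -3112 + Q (q(Q, v) = Q - 3112 = -3112 + Q)
q(-32, -1590)/293611 = (-3112 - 32)/293611 = -3144*1/293611 = -3144/293611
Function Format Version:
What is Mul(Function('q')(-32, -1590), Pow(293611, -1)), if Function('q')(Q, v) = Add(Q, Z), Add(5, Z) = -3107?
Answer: Rational(-3144, 293611) ≈ -0.010708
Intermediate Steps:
Z = -3112 (Z = Add(-5, -3107) = -3112)
Function('q')(Q, v) = Add(-3112, Q) (Function('q')(Q, v) = Add(Q, -3112) = Add(-3112, Q))
Mul(Function('q')(-32, -1590), Pow(293611, -1)) = Mul(Add(-3112, -32), Pow(293611, -1)) = Mul(-3144, Rational(1, 293611)) = Rational(-3144, 293611)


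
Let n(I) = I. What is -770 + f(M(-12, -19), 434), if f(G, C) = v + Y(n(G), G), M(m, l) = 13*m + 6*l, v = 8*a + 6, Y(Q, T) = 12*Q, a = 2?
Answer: -3988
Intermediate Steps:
v = 22 (v = 8*2 + 6 = 16 + 6 = 22)
M(m, l) = 6*l + 13*m
f(G, C) = 22 + 12*G
-770 + f(M(-12, -19), 434) = -770 + (22 + 12*(6*(-19) + 13*(-12))) = -770 + (22 + 12*(-114 - 156)) = -770 + (22 + 12*(-270)) = -770 + (22 - 3240) = -770 - 3218 = -3988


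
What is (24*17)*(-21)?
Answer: -8568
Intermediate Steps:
(24*17)*(-21) = 408*(-21) = -8568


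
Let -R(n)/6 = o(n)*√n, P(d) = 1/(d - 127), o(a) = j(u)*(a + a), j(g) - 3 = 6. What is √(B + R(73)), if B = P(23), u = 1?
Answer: √(-26 - 21318336*√73)/52 ≈ 259.54*I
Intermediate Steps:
j(g) = 9 (j(g) = 3 + 6 = 9)
o(a) = 18*a (o(a) = 9*(a + a) = 9*(2*a) = 18*a)
P(d) = 1/(-127 + d)
R(n) = -108*n^(3/2) (R(n) = -6*18*n*√n = -108*n^(3/2))
B = -1/104 (B = 1/(-127 + 23) = 1/(-104) = -1/104 ≈ -0.0096154)
√(B + R(73)) = √(-1/104 - 7884*√73)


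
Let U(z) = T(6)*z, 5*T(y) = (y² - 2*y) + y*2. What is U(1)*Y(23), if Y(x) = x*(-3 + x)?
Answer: 3312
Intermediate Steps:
T(y) = y²/5 (T(y) = ((y² - 2*y) + y*2)/5 = ((y² - 2*y) + 2*y)/5 = y²/5)
U(z) = 36*z/5 (U(z) = ((⅕)*6²)*z = ((⅕)*36)*z = 36*z/5)
U(1)*Y(23) = ((36/5)*1)*(23*(-3 + 23)) = 36*(23*20)/5 = (36/5)*460 = 3312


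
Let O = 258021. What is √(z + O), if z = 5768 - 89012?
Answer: √174777 ≈ 418.06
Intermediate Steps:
z = -83244
√(z + O) = √(-83244 + 258021) = √174777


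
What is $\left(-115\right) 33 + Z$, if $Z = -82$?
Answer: $-3877$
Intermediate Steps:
$\left(-115\right) 33 + Z = \left(-115\right) 33 - 82 = -3795 - 82 = -3877$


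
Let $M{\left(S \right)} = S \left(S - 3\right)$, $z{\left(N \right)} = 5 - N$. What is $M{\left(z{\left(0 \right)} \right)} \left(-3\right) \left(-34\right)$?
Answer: $1020$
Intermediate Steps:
$M{\left(S \right)} = S \left(-3 + S\right)$
$M{\left(z{\left(0 \right)} \right)} \left(-3\right) \left(-34\right) = \left(5 - 0\right) \left(-3 + \left(5 - 0\right)\right) \left(-3\right) \left(-34\right) = \left(5 + 0\right) \left(-3 + \left(5 + 0\right)\right) \left(-3\right) \left(-34\right) = 5 \left(-3 + 5\right) \left(-3\right) \left(-34\right) = 5 \cdot 2 \left(-3\right) \left(-34\right) = 10 \left(-3\right) \left(-34\right) = \left(-30\right) \left(-34\right) = 1020$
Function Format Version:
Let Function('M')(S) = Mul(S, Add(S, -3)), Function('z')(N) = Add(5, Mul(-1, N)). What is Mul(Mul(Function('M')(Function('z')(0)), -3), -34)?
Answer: 1020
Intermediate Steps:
Function('M')(S) = Mul(S, Add(-3, S))
Mul(Mul(Function('M')(Function('z')(0)), -3), -34) = Mul(Mul(Mul(Add(5, Mul(-1, 0)), Add(-3, Add(5, Mul(-1, 0)))), -3), -34) = Mul(Mul(Mul(Add(5, 0), Add(-3, Add(5, 0))), -3), -34) = Mul(Mul(Mul(5, Add(-3, 5)), -3), -34) = Mul(Mul(Mul(5, 2), -3), -34) = Mul(Mul(10, -3), -34) = Mul(-30, -34) = 1020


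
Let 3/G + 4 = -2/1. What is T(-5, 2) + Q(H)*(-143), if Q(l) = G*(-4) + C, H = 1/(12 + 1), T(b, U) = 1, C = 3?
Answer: -714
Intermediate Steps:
G = -½ (G = 3/(-4 - 2/1) = 3/(-4 - 2*1) = 3/(-4 - 2) = 3/(-6) = 3*(-⅙) = -½ ≈ -0.50000)
H = 1/13 ≈ 0.076923
Q(l) = 5 (Q(l) = -½*(-4) + 3 = 2 + 3 = 5)
T(-5, 2) + Q(H)*(-143) = 1 + 5*(-143) = 1 - 715 = -714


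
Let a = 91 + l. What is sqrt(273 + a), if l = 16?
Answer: 2*sqrt(95) ≈ 19.494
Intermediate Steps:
a = 107 (a = 91 + 16 = 107)
sqrt(273 + a) = sqrt(273 + 107) = sqrt(380) = 2*sqrt(95)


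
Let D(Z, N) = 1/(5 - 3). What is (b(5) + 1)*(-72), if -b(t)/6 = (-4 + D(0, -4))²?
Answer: 5220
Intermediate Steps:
D(Z, N) = ½ (D(Z, N) = 1/2 = ½)
b(t) = -147/2 (b(t) = -6*(-4 + ½)² = -6*(-7/2)² = -6*49/4 = -147/2)
(b(5) + 1)*(-72) = (-147/2 + 1)*(-72) = -145/2*(-72) = 5220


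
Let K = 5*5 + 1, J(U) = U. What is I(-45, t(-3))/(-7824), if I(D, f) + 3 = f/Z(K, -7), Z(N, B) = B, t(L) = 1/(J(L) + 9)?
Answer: 127/328608 ≈ 0.00038648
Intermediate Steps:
K = 26 (K = 25 + 1 = 26)
t(L) = 1/(9 + L) (t(L) = 1/(L + 9) = 1/(9 + L))
I(D, f) = -3 - f/7 (I(D, f) = -3 + f/(-7) = -3 + f*(-⅐) = -3 - f/7)
I(-45, t(-3))/(-7824) = (-3 - 1/(7*(9 - 3)))/(-7824) = (-3 - ⅐/6)*(-1/7824) = (-3 - ⅐*⅙)*(-1/7824) = (-3 - 1/42)*(-1/7824) = -127/42*(-1/7824) = 127/328608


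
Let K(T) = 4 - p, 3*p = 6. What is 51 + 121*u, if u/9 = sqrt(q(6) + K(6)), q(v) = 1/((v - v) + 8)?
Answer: 51 + 1089*sqrt(34)/4 ≈ 1638.5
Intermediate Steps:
p = 2 (p = (1/3)*6 = 2)
K(T) = 2 (K(T) = 4 - 1*2 = 4 - 2 = 2)
q(v) = 1/8 (q(v) = 1/(0 + 8) = 1/8)
u = 9*sqrt(34)/4 (u = 9*sqrt(1/8 + 2) = 9*sqrt(17/8) = 9*(sqrt(34)/4) = 9*sqrt(34)/4 ≈ 13.120)
51 + 121*u = 51 + 121*(9*sqrt(34)/4) = 51 + 1089*sqrt(34)/4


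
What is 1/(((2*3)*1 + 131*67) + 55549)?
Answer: 1/64332 ≈ 1.5544e-5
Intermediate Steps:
1/(((2*3)*1 + 131*67) + 55549) = 1/((6*1 + 8777) + 55549) = 1/((6 + 8777) + 55549) = 1/(8783 + 55549) = 1/64332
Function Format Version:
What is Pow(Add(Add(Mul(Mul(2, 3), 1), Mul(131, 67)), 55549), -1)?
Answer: Rational(1, 64332) ≈ 1.5544e-5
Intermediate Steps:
Pow(Add(Add(Mul(Mul(2, 3), 1), Mul(131, 67)), 55549), -1) = Pow(Add(Add(Mul(6, 1), 8777), 55549), -1) = Pow(Add(Add(6, 8777), 55549), -1) = Pow(Add(8783, 55549), -1) = Pow(64332, -1) = Rational(1, 64332)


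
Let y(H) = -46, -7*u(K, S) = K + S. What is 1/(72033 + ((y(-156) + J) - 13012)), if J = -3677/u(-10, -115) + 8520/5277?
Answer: 219875/12922208224 ≈ 1.7015e-5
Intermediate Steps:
u(K, S) = -K/7 - S/7 (u(K, S) = -(K + S)/7 = -K/7 - S/7)
J = -44919901/219875 (J = -3677/(-⅐*(-10) - ⅐*(-115)) + 8520/5277 = -3677/(10/7 + 115/7) + 8520*(1/5277) = -3677/125/7 + 2840/1759 = -3677*7/125 + 2840/1759 = -25739/125 + 2840/1759 = -44919901/219875 ≈ -204.30)
1/(72033 + ((y(-156) + J) - 13012)) = 1/(72033 + ((-46 - 44919901/219875) - 13012)) = 1/(72033 + (-55034151/219875 - 13012)) = 1/(72033 - 2916047651/219875) = 1/(12922208224/219875) = 219875/12922208224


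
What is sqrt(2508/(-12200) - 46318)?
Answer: I*sqrt(17235004294)/610 ≈ 215.22*I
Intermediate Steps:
sqrt(2508/(-12200) - 46318) = sqrt(2508*(-1/12200) - 46318) = sqrt(-627/3050 - 46318) = sqrt(-141270527/3050) = I*sqrt(17235004294)/610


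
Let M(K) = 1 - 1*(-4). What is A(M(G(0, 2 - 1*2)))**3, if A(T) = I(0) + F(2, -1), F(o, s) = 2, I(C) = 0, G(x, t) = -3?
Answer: 8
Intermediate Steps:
M(K) = 5 (M(K) = 1 + 4 = 5)
A(T) = 2 (A(T) = 0 + 2 = 2)
A(M(G(0, 2 - 1*2)))**3 = 2**3 = 8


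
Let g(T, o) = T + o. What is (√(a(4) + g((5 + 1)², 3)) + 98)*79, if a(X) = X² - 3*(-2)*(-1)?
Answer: 8295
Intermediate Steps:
a(X) = -6 + X² (a(X) = X² + 6*(-1) = X² - 6 = -6 + X²)
(√(a(4) + g((5 + 1)², 3)) + 98)*79 = (√((-6 + 4²) + ((5 + 1)² + 3)) + 98)*79 = (√((-6 + 16) + (6² + 3)) + 98)*79 = (√(10 + (36 + 3)) + 98)*79 = (√(10 + 39) + 98)*79 = (√49 + 98)*79 = (7 + 98)*79 = 105*79 = 8295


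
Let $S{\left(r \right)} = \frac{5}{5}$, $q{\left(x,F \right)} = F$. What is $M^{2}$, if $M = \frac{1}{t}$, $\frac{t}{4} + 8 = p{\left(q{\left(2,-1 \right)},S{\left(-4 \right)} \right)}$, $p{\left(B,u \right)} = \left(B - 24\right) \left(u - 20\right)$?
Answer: $\frac{1}{3489424} \approx 2.8658 \cdot 10^{-7}$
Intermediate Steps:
$S{\left(r \right)} = 1$ ($S{\left(r \right)} = 5 \cdot \frac{1}{5} = 1$)
$p{\left(B,u \right)} = \left(-24 + B\right) \left(-20 + u\right)$
$t = 1868$ ($t = -32 + 4 \left(480 - 24 - -20 - 1\right) = -32 + 4 \left(480 - 24 + 20 - 1\right) = -32 + 4 \cdot 475 = -32 + 1900 = 1868$)
$M = \frac{1}{1868} \approx 0.00053533$
$M^{2} = \left(\frac{1}{1868}\right)^{2} = \frac{1}{3489424}$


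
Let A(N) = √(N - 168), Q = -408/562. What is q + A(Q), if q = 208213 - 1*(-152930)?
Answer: 361143 + 6*I*√370077/281 ≈ 3.6114e+5 + 12.989*I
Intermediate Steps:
Q = -204/281 (Q = -408*1/562 = -204/281 ≈ -0.72598)
A(N) = √(-168 + N)
q = 361143 (q = 208213 + 152930 = 361143)
q + A(Q) = 361143 + √(-168 - 204/281) = 361143 + √(-47412/281) = 361143 + 6*I*√370077/281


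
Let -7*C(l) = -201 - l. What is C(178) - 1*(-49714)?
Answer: 348377/7 ≈ 49768.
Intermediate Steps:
C(l) = 201/7 + l/7 (C(l) = -(-201 - l)/7 = 201/7 + l/7)
C(178) - 1*(-49714) = (201/7 + (⅐)*178) - 1*(-49714) = (201/7 + 178/7) + 49714 = 379/7 + 49714 = 348377/7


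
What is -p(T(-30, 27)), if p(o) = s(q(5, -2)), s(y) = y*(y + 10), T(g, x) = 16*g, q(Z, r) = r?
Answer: 16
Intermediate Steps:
s(y) = y*(10 + y)
p(o) = -16 (p(o) = -2*(10 - 2) = -2*8 = -16)
-p(T(-30, 27)) = -1*(-16) = 16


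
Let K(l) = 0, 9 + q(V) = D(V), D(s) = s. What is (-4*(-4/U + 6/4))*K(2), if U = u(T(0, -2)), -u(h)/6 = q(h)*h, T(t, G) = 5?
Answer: 0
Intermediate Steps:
q(V) = -9 + V
u(h) = -6*h*(-9 + h) (u(h) = -6*(-9 + h)*h = -6*h*(-9 + h))
U = 120 (U = 6*5*(9 - 1*5) = 6*5*(9 - 5) = 6*5*4 = 120)
(-4*(-4/U + 6/4))*K(2) = -4*(-4/120 + 6/4)*0 = -4*(-4*1/120 + 6*(1/4))*0 = -4*(-1/30 + 3/2)*0 = -4*22/15*0 = -88/15*0 = 0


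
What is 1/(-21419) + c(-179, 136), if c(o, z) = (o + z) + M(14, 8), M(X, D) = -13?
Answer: -1199465/21419 ≈ -56.000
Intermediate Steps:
c(o, z) = -13 + o + z (c(o, z) = (o + z) - 13 = -13 + o + z)
1/(-21419) + c(-179, 136) = 1/(-21419) + (-13 - 179 + 136) = -1/21419 - 56 = -1199465/21419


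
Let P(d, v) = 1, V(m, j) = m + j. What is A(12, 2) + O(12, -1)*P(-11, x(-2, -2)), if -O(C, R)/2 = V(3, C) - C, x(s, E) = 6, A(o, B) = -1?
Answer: -7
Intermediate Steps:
V(m, j) = j + m
O(C, R) = -6 (O(C, R) = -2*((C + 3) - C) = -2*((3 + C) - C) = -2*3 = -6)
A(12, 2) + O(12, -1)*P(-11, x(-2, -2)) = -1 - 6*1 = -1 - 6 = -7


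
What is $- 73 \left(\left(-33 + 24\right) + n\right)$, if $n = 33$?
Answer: $-1752$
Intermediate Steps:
$- 73 \left(\left(-33 + 24\right) + n\right) = - 73 \left(\left(-33 + 24\right) + 33\right) = - 73 \left(-9 + 33\right) = \left(-73\right) 24 = -1752$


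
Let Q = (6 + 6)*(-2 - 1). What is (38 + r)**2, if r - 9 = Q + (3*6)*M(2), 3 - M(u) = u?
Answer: 841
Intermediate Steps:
M(u) = 3 - u
Q = -36 (Q = 12*(-3) = -36)
r = -9 (r = 9 + (-36 + (3*6)*(3 - 1*2)) = 9 + (-36 + 18*(3 - 2)) = 9 + (-36 + 18*1) = 9 + (-36 + 18) = 9 - 18 = -9)
(38 + r)**2 = (38 - 9)**2 = 29**2 = 841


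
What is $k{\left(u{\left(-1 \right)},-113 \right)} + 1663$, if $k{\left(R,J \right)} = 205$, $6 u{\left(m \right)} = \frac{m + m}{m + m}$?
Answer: $1868$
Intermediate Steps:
$u{\left(m \right)} = \frac{1}{6}$ ($u{\left(m \right)} = \frac{\left(m + m\right) \frac{1}{m + m}}{6} = \frac{2 m \frac{1}{2 m}}{6} = \frac{1}{6} \cdot 1 = \frac{1}{6}$)
$k{\left(u{\left(-1 \right)},-113 \right)} + 1663 = 205 + 1663 = 1868$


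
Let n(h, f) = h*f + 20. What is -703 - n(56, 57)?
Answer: -3915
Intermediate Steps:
n(h, f) = 20 + f*h (n(h, f) = f*h + 20 = 20 + f*h)
-703 - n(56, 57) = -703 - (20 + 57*56) = -703 - (20 + 3192) = -703 - 1*3212 = -703 - 3212 = -3915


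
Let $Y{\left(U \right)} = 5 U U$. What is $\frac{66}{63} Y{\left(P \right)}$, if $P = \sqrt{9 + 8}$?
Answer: $\frac{1870}{21} \approx 89.048$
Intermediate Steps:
$P = \sqrt{17} \approx 4.1231$
$Y{\left(U \right)} = 5 U^{2}$
$\frac{66}{63} Y{\left(P \right)} = \frac{66}{63} \cdot 5 \left(\sqrt{17}\right)^{2} = 66 \cdot \frac{1}{63} \cdot 5 \cdot 17 = \frac{22}{21} \cdot 85 = \frac{1870}{21}$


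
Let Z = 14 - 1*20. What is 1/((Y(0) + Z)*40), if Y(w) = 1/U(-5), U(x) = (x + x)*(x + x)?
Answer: -5/1198 ≈ -0.0041736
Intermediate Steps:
Z = -6 (Z = 14 - 20 = -6)
U(x) = 4*x**2 (U(x) = (2*x)*(2*x) = 4*x**2)
Y(w) = 1/100 (Y(w) = 1/(4*(-5)**2) = 1/(4*25) = 1/100)
1/((Y(0) + Z)*40) = 1/((1/100 - 6)*40) = 1/(-599/100*40) = 1/(-1198/5) = -5/1198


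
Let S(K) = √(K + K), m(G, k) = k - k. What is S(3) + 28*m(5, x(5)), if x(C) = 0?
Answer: √6 ≈ 2.4495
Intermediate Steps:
m(G, k) = 0
S(K) = √2*√K (S(K) = √(2*K) = √2*√K)
S(3) + 28*m(5, x(5)) = √2*√3 + 28*0 = √6 + 0 = √6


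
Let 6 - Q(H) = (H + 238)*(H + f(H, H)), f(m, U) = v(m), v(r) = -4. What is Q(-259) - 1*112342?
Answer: -117859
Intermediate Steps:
f(m, U) = -4
Q(H) = 6 - (-4 + H)*(238 + H) (Q(H) = 6 - (H + 238)*(H - 4) = 6 - (238 + H)*(-4 + H) = 6 - (-4 + H)*(238 + H))
Q(-259) - 1*112342 = (958 - 1*(-259)² - 234*(-259)) - 1*112342 = (958 - 1*67081 + 60606) - 112342 = (958 - 67081 + 60606) - 112342 = -5517 - 112342 = -117859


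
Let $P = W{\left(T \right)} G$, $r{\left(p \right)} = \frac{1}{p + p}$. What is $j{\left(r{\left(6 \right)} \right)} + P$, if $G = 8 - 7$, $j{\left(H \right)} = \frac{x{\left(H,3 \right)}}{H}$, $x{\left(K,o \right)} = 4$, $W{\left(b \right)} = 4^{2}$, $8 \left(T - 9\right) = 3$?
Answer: $64$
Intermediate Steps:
$T = \frac{75}{8}$ ($T = 9 + \frac{1}{8} \cdot 3 = 9 + \frac{3}{8} = \frac{75}{8} \approx 9.375$)
$W{\left(b \right)} = 16$
$r{\left(p \right)} = \frac{1}{2 p}$
$j{\left(H \right)} = \frac{4}{H}$
$G = 1$
$P = 16$ ($P = 16 \cdot 1 = 16$)
$j{\left(r{\left(6 \right)} \right)} + P = \frac{4}{\frac{1}{2} \cdot \frac{1}{6}} + 16 = 4 \frac{1}{\frac{1}{12}} + 16 = 4 \cdot 12 + 16 = 48 + 16 = 64$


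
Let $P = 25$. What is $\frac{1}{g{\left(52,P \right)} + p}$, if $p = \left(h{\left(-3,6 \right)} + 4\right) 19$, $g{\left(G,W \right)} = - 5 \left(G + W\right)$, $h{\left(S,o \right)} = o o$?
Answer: $\frac{1}{375} \approx 0.0026667$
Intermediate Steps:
$h{\left(S,o \right)} = o^{2}$
$g{\left(G,W \right)} = - 5 G - 5 W$
$p = 760$ ($p = \left(6^{2} + 4\right) 19 = \left(36 + 4\right) 19 = 40 \cdot 19 = 760$)
$\frac{1}{g{\left(52,P \right)} + p} = \frac{1}{\left(\left(-5\right) 52 - 125\right) + 760} = \frac{1}{\left(-260 - 125\right) + 760} = \frac{1}{-385 + 760} = \frac{1}{375}$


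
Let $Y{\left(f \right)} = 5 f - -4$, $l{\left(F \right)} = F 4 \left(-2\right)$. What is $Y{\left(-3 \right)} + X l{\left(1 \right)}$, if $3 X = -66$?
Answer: $165$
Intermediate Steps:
$X = -22$ ($X = \frac{1}{3} \left(-66\right) = -22$)
$l{\left(F \right)} = - 8 F$ ($l{\left(F \right)} = 4 F \left(-2\right) = - 8 F$)
$Y{\left(f \right)} = 4 + 5 f$ ($Y{\left(f \right)} = 5 f + 4 = 4 + 5 f$)
$Y{\left(-3 \right)} + X l{\left(1 \right)} = \left(4 + 5 \left(-3\right)\right) - 22 \left(\left(-8\right) 1\right) = \left(4 - 15\right) - -176 = -11 + 176 = 165$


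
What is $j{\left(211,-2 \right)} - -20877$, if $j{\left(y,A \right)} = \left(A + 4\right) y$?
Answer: $21299$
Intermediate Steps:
$j{\left(y,A \right)} = y \left(4 + A\right)$ ($j{\left(y,A \right)} = \left(4 + A\right) y = y \left(4 + A\right)$)
$j{\left(211,-2 \right)} - -20877 = 211 \left(4 - 2\right) - -20877 = 211 \cdot 2 + 20877 = 422 + 20877 = 21299$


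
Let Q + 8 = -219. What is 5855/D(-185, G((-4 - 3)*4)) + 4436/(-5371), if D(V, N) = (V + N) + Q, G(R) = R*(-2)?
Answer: -33026421/1912076 ≈ -17.273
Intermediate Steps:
Q = -227 (Q = -8 - 219 = -227)
G(R) = -2*R
D(V, N) = -227 + N + V (D(V, N) = (V + N) - 227 = (N + V) - 227 = -227 + N + V)
5855/D(-185, G((-4 - 3)*4)) + 4436/(-5371) = 5855/(-227 - 2*(-4 - 3)*4 - 185) + 4436/(-5371) = 5855/(-227 - (-14)*4 - 185) + 4436*(-1/5371) = 5855/(-227 - 2*(-28) - 185) - 4436/5371 = 5855/(-227 + 56 - 185) - 4436/5371 = 5855/(-356) - 4436/5371 = 5855*(-1/356) - 4436/5371 = -5855/356 - 4436/5371 = -33026421/1912076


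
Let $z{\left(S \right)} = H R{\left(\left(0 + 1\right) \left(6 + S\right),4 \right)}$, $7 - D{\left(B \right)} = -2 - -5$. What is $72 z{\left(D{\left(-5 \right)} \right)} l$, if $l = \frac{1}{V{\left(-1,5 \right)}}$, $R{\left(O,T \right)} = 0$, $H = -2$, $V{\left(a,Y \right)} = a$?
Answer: $0$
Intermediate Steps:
$D{\left(B \right)} = 4$ ($D{\left(B \right)} = 7 - \left(-2 - -5\right) = 7 - \left(-2 + 5\right) = 7 - 3 = 4$)
$l = -1$ ($l = \frac{1}{-1} = -1$)
$z{\left(S \right)} = 0$ ($z{\left(S \right)} = \left(-2\right) 0 = 0$)
$72 z{\left(D{\left(-5 \right)} \right)} l = 72 \cdot 0 \left(-1\right) = 0 \left(-1\right) = 0$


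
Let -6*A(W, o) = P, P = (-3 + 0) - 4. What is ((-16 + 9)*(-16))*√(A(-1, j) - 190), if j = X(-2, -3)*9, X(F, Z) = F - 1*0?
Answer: 56*I*√6798/3 ≈ 1539.1*I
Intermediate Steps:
X(F, Z) = F (X(F, Z) = F + 0 = F)
j = -18 (j = -2*9 = -18)
P = -7 (P = -3 - 4 = -7)
A(W, o) = 7/6 (A(W, o) = -⅙*(-7) = 7/6)
((-16 + 9)*(-16))*√(A(-1, j) - 190) = ((-16 + 9)*(-16))*√(7/6 - 190) = (-7*(-16))*√(-1133/6) = 112*(I*√6798/6) = 56*I*√6798/3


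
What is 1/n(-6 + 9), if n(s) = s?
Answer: 1/3 ≈ 0.33333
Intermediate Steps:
1/n(-6 + 9) = 1/(-6 + 9) = 1/3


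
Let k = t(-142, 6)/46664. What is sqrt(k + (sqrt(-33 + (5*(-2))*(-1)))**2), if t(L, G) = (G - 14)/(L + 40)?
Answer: I*sqrt(8141643851622)/594966 ≈ 4.7958*I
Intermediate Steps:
t(L, G) = (-14 + G)/(40 + L)
k = 1/594966 (k = ((-14 + 6)/(40 - 142))/46664 = (-8/(-102))*(1/46664) = -1/102*(-8)*(1/46664) = (4/51)*(1/46664) = 1/594966 ≈ 1.6808e-6)
sqrt(k + (sqrt(-33 + (5*(-2))*(-1)))**2) = sqrt(1/594966 + (sqrt(-33 + (5*(-2))*(-1)))**2) = sqrt(1/594966 + (sqrt(-33 - 10*(-1)))**2) = sqrt(1/594966 + (sqrt(-33 + 10))**2) = sqrt(1/594966 + (sqrt(-23))**2) = sqrt(1/594966 + (I*sqrt(23))**2) = sqrt(1/594966 - 23) = sqrt(-13684217/594966) = I*sqrt(8141643851622)/594966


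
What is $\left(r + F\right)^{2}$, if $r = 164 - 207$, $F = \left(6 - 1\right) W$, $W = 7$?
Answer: $64$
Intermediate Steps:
$F = 35$ ($F = \left(6 - 1\right) 7 = 5 \cdot 7 = 35$)
$r = -43$ ($r = 164 - 207 = -43$)
$\left(r + F\right)^{2} = \left(-43 + 35\right)^{2} = \left(-8\right)^{2} = 64$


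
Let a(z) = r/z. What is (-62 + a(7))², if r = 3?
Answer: 185761/49 ≈ 3791.0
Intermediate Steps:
a(z) = 3/z
(-62 + a(7))² = (-62 + 3/7)² = (-431/7)² = 185761/49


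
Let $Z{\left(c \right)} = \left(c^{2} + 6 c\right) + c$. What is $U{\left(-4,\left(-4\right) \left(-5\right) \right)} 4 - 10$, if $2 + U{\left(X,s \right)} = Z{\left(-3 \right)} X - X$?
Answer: $190$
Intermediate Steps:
$Z{\left(c \right)} = c^{2} + 7 c$
$U{\left(X,s \right)} = -2 - 13 X$ ($U{\left(X,s \right)} = -2 + \left(- 3 \left(7 - 3\right) X - X\right) = -2 + \left(\left(-3\right) 4 X - X\right) = -2 - 13 X$)
$U{\left(-4,\left(-4\right) \left(-5\right) \right)} 4 - 10 = \left(-2 - -52\right) 4 - 10 = \left(-2 + 52\right) 4 - 10 = 50 \cdot 4 - 10 = 200 - 10 = 190$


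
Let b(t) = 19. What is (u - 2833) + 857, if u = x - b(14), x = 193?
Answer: -1802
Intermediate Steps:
u = 174 (u = 193 - 1*19 = 193 - 19 = 174)
(u - 2833) + 857 = (174 - 2833) + 857 = -2659 + 857 = -1802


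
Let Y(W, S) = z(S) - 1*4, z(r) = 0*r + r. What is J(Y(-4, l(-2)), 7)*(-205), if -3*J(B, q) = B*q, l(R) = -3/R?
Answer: -7175/6 ≈ -1195.8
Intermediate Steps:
z(r) = r (z(r) = 0 + r = r)
Y(W, S) = -4 + S (Y(W, S) = S - 1*4 = S - 4 = -4 + S)
J(B, q) = -B*q/3
J(Y(-4, l(-2)), 7)*(-205) = -1/3*(-4 - 3/(-2))*7*(-205) = -1/3*(-4 - 3*(-1/2))*7*(-205) = -1/3*(-4 + 3/2)*7*(-205) = -1/3*(-5/2)*7*(-205) = (35/6)*(-205) = -7175/6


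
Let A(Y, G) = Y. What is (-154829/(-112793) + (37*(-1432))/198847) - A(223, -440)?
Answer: -4976755518782/22428549671 ≈ -221.89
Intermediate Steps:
(-154829/(-112793) + (37*(-1432))/198847) - A(223, -440) = (-154829/(-112793) + (37*(-1432))/198847) - 1*223 = (-154829*(-1/112793) - 52984*1/198847) - 223 = (154829/112793 - 52984/198847) - 223 = 24811057851/22428549671 - 223 = -4976755518782/22428549671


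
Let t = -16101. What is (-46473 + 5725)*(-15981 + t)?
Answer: 1307277336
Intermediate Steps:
(-46473 + 5725)*(-15981 + t) = (-46473 + 5725)*(-15981 - 16101) = -40748*(-32082) = 1307277336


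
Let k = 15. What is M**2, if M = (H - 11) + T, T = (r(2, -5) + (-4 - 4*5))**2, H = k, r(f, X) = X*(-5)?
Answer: 25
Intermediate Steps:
r(f, X) = -5*X
H = 15
T = 1 (T = (-5*(-5) + (-4 - 4*5))**2 = (25 + (-4 - 20))**2 = (25 - 24)**2 = 1**2 = 1)
M = 5 (M = (15 - 11) + 1 = 4 + 1 = 5)
M**2 = 5**2 = 25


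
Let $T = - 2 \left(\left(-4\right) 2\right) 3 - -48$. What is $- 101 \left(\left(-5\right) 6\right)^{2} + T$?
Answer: $-90804$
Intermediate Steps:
$T = 96$ ($T = \left(-2\right) \left(-8\right) 3 + 48 = 16 \cdot 3 + 48 = 48 + 48 = 96$)
$- 101 \left(\left(-5\right) 6\right)^{2} + T = - 101 \left(\left(-5\right) 6\right)^{2} + 96 = - 101 \left(-30\right)^{2} + 96 = \left(-101\right) 900 + 96 = -90900 + 96 = -90804$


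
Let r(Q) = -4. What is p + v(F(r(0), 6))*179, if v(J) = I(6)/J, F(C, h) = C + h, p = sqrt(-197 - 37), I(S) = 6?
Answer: 537 + 3*I*sqrt(26) ≈ 537.0 + 15.297*I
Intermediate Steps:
p = 3*I*sqrt(26) (p = sqrt(-234) = 3*I*sqrt(26) ≈ 15.297*I)
v(J) = 6/J
p + v(F(r(0), 6))*179 = 3*I*sqrt(26) + (6/(-4 + 6))*179 = 3*I*sqrt(26) + (6/2)*179 = 3*I*sqrt(26) + (6*(1/2))*179 = 3*I*sqrt(26) + 3*179 = 3*I*sqrt(26) + 537 = 537 + 3*I*sqrt(26)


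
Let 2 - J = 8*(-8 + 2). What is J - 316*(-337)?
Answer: 106542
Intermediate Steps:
J = 50 (J = 2 - 8*(-8 + 2) = 2 - 8*(-6) = 2 - 1*(-48) = 2 + 48 = 50)
J - 316*(-337) = 50 - 316*(-337) = 50 + 106492 = 106542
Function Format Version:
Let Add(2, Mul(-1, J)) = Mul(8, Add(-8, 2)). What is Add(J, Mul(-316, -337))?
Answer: 106542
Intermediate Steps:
J = 50 (J = Add(2, Mul(-1, Mul(8, Add(-8, 2)))) = Add(2, Mul(-1, Mul(8, -6))) = Add(2, Mul(-1, -48)) = Add(2, 48) = 50)
Add(J, Mul(-316, -337)) = Add(50, Mul(-316, -337)) = Add(50, 106492) = 106542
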